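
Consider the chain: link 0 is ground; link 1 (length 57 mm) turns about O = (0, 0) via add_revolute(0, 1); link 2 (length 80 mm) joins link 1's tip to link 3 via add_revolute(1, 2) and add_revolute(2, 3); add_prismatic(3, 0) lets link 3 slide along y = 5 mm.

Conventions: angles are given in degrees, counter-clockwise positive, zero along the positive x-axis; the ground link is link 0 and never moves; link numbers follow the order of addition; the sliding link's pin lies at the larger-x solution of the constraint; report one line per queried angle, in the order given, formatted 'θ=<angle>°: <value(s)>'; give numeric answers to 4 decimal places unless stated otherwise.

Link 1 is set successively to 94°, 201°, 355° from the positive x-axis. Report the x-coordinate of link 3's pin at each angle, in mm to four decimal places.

geometry: r = 57 mm, L = 80 mm, e = 5 mm
θ=94°: crank pin P = (r cos θ, r sin θ) = (-3.976119, 56.861151)
θ=94°: h = r sin θ − e = 56.861151 − 5 = 51.861151
θ=94°: x = r cos θ + √(L² − h²) = -3.976119 + 60.913225 = 56.937106
θ=201°: crank pin P = (r cos θ, r sin θ) = (-53.214084, -20.426973)
θ=201°: h = r sin θ − e = -20.426973 − 5 = -25.426973
θ=201°: x = r cos θ + √(L² − h²) = -53.214084 + 75.851625 = 22.637541
θ=355°: crank pin P = (r cos θ, r sin θ) = (56.783098, -4.967877)
θ=355°: h = r sin θ − e = -4.967877 − 5 = -9.967877
θ=355°: x = r cos θ + √(L² − h²) = 56.783098 + 79.376580 = 136.159678

θ=94°: 56.9371
θ=201°: 22.6375
θ=355°: 136.1597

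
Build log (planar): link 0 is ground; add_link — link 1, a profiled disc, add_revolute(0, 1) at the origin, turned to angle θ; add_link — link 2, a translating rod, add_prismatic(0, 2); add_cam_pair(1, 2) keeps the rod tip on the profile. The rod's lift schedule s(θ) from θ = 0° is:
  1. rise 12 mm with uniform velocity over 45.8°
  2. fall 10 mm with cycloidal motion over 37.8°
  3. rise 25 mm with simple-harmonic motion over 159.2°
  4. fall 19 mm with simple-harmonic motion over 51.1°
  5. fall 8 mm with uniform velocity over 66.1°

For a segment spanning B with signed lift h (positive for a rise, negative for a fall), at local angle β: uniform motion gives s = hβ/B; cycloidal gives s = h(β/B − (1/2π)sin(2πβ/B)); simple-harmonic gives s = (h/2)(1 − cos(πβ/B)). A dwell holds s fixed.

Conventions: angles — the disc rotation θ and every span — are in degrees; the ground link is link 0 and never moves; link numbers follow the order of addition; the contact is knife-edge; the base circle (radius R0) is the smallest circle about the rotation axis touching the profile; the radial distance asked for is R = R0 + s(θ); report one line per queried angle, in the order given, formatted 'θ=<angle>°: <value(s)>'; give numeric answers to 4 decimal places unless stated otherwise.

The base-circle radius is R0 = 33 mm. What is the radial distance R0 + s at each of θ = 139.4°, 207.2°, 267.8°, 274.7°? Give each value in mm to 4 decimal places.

seg 1 [0°–45.8°] uniform, h=12: full span → s += 12 → s = 12.0000
seg 2 [45.8°–83.6°] cycloidal, h=-10: full span → s += -10 → s = 2.0000
seg 3 [83.6°–242.8°] simple-harmonic, h=25: θ=139.4° here. β=55.8, B=159.2. 25/2·(1 − cos(π·0.3505)) = 6.8427 → s = 8.8427
seg 3 [83.6°–242.8°] simple-harmonic, h=25: θ=207.2° here. β=123.6, B=159.2. 25/2·(1 − cos(π·0.7764)) = 22.0402 → s = 24.0402
seg 3 [83.6°–242.8°] simple-harmonic, h=25: full span → s += 25 → s = 27.0000
seg 4 [242.8°–293.9°] simple-harmonic, h=-19: θ=267.8° here. β=25, B=51.1. -19/2·(1 − cos(π·0.4892)) = -9.1788 → s = 17.8212
seg 4 [242.8°–293.9°] simple-harmonic, h=-19: θ=274.7° here. β=31.9, B=51.1. -19/2·(1 − cos(π·0.6243)) = -13.1152 → s = 13.8848
θ=139.4°: R = R0 + s = 33 + 8.8427 = 41.8427
θ=207.2°: R = R0 + s = 33 + 24.0402 = 57.0402
θ=267.8°: R = R0 + s = 33 + 17.8212 = 50.8212
θ=274.7°: R = R0 + s = 33 + 13.8848 = 46.8848

θ=139.4°: 41.8427
θ=207.2°: 57.0402
θ=267.8°: 50.8212
θ=274.7°: 46.8848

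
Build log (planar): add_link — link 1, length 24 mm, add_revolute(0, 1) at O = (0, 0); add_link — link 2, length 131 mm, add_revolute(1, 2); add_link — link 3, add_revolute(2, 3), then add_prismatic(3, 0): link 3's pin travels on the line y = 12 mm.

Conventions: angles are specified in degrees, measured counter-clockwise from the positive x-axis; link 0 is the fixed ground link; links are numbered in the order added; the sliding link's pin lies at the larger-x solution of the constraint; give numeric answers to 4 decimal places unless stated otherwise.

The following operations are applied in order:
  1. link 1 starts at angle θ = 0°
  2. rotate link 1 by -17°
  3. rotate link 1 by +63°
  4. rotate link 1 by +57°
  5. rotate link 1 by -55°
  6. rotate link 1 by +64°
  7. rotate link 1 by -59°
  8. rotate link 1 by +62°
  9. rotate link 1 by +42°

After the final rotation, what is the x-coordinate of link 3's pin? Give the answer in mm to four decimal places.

geometry: r = 24 mm, L = 131 mm, e = 12 mm; θ starts at 0°
rotate link 1 by -17°: θ ← 0° -17° = -17°
rotate link 1 by +63°: θ ← -17° +63° = 46°
rotate link 1 by +57°: θ ← 46° +57° = 103°
rotate link 1 by -55°: θ ← 103° -55° = 48°
rotate link 1 by +64°: θ ← 48° +64° = 112°
rotate link 1 by -59°: θ ← 112° -59° = 53°
rotate link 1 by +62°: θ ← 53° +62° = 115°
rotate link 1 by +42°: θ ← 115° +42° = 157°
crank pin P = (r cos θ, r sin θ) = (-22.092116, 9.377547)
h = r sin θ − e = 9.377547 − 12 = -2.622453
x = r cos θ + √(L² − h²) = -22.092116 + 130.973748 = 108.881632

108.8816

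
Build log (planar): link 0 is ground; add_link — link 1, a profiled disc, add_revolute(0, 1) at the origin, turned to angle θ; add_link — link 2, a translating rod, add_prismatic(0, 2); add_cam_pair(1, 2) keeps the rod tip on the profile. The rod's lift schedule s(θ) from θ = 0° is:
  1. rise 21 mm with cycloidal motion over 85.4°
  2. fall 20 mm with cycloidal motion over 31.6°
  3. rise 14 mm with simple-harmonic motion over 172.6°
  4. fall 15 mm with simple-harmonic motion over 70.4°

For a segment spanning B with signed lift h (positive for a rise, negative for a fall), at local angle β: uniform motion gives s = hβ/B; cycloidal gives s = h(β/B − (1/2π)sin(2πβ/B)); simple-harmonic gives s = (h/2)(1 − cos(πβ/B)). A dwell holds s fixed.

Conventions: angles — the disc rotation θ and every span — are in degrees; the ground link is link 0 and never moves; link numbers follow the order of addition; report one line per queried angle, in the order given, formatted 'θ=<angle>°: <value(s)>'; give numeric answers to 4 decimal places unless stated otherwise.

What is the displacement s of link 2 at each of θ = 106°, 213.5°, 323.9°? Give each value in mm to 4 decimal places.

seg 1 [0°–85.4°] cycloidal, h=21: full span → s += 21 → s = 21.0000
seg 2 [85.4°–117°] cycloidal, h=-20: θ=106° here. β=20.6, B=31.6. -20·(0.6519 − sin(2π·0.6519)/(2π)) = -15.6353 → s = 5.3647
seg 2 [85.4°–117°] cycloidal, h=-20: full span → s += -20 → s = 1.0000
seg 3 [117°–289.6°] simple-harmonic, h=14: θ=213.5° here. β=96.5, B=172.6. 14/2·(1 − cos(π·0.5591)) = 8.2921 → s = 9.2921
seg 3 [117°–289.6°] simple-harmonic, h=14: full span → s += 14 → s = 15.0000
seg 4 [289.6°–360°] simple-harmonic, h=-15: θ=323.9° here. β=34.3, B=70.4. -15/2·(1 − cos(π·0.4872)) = -7.1989 → s = 7.8011

θ=106°: 5.3647
θ=213.5°: 9.2921
θ=323.9°: 7.8011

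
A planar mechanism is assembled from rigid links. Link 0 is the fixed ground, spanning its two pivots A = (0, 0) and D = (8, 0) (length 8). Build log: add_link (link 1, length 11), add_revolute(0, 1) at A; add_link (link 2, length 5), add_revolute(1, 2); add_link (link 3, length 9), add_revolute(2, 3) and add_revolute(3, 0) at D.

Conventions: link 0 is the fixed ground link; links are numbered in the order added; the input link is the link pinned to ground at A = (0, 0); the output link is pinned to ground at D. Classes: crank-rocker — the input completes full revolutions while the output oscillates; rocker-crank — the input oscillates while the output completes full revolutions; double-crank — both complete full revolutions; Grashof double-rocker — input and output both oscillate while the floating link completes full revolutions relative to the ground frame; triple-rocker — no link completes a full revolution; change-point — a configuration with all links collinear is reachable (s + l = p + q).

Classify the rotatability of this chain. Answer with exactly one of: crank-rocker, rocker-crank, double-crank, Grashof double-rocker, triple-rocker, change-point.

lengths: ground=8, input=11, coupler=5, output=9
sorted: s=5 (shortest), l=11 (longest), p+q=17
s + l = 16 vs p + q = 17
s + l < p + q (Grashof) with shortest = coupler link → Grashof double-rocker

Grashof double-rocker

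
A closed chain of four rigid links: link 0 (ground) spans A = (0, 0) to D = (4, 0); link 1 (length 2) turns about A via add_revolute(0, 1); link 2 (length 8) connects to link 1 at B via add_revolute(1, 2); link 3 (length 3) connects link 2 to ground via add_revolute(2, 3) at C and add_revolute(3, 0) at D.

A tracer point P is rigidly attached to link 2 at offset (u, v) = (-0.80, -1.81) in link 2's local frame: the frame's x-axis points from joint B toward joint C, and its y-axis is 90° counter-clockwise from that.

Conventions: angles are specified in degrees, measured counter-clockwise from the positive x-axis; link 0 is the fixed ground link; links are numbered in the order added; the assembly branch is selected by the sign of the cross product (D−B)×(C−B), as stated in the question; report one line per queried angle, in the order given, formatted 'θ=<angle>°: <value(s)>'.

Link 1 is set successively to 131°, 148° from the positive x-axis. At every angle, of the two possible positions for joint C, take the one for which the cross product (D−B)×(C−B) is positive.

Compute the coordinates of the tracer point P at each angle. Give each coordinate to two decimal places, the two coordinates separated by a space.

A=(0,0), D=(4.00,0)
θ=131°: B = A + 2.00·(cos131°, sin131°) = (-1.3121, 1.5094)
θ=131°: |BD| = 5.5224
θ=131°: circle(B,8.00) ∩ circle(D,3.00): a=7.7409, h=2.0195
θ=131°:   candidates: C₊=(6.6860,1.3362) cross=11.152; C₋=(5.5821,-2.5489) cross=-11.152
θ=131°:   branch + wants cross > 0 → take C=(6.6860,1.3362) (cross=11.152)
θ=131°: ex = (C−B)/|BC| = (0.9998,-0.0217); ey = (0.0217,0.9998)
θ=131°: P = B + -0.80·ex + -1.81·ey = (-2.1511,-0.2828)
θ=148°: B = A + 2.00·(cos148°, sin148°) = (-1.6961, 1.0598)
θ=148°: |BD| = 5.7939
θ=148°: circle(B,8.00) ∩ circle(D,3.00): a=7.6433, h=2.3621
θ=148°:   candidates: C₊=(6.2504,1.9839) cross=13.686; C₋=(5.3862,-2.6605) cross=-13.686
θ=148°:   branch + wants cross > 0 → take C=(6.2504,1.9839) (cross=13.686)
θ=148°: ex = (C−B)/|BC| = (0.9933,0.1155); ey = (-0.1155,0.9933)
θ=148°: P = B + -0.80·ex + -1.81·ey = (-2.2817,-0.8305)

θ=131°: -2.15 -0.28
θ=148°: -2.28 -0.83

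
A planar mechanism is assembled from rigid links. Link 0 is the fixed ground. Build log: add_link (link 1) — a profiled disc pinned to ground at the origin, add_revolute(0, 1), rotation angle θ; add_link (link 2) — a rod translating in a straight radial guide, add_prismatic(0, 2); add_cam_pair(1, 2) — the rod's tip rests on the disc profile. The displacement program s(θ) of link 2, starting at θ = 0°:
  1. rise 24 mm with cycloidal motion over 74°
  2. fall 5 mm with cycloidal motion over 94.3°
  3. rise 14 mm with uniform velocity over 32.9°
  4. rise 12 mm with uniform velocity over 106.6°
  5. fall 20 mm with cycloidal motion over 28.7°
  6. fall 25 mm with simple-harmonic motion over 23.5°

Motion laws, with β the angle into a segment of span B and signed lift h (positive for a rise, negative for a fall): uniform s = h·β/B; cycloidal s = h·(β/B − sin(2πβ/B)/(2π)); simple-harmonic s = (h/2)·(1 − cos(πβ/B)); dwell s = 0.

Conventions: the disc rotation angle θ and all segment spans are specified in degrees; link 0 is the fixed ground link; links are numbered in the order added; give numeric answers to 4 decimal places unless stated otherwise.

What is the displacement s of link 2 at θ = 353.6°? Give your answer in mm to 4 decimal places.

seg 1 [0°–74°] cycloidal, h=24: full span → s += 24 → s = 24.0000
seg 2 [74°–168.3°] cycloidal, h=-5: full span → s += -5 → s = 19.0000
seg 3 [168.3°–201.2°] uniform, h=14: full span → s += 14 → s = 33.0000
seg 4 [201.2°–307.8°] uniform, h=12: full span → s += 12 → s = 45.0000
seg 5 [307.8°–336.5°] cycloidal, h=-20: full span → s += -20 → s = 25.0000
seg 6 [336.5°–360°] simple-harmonic, h=-25: θ=353.6° here. β=17.1, B=23.5. -25/2·(1 − cos(π·0.7277)) = -20.6972 → s = 4.3028

4.3028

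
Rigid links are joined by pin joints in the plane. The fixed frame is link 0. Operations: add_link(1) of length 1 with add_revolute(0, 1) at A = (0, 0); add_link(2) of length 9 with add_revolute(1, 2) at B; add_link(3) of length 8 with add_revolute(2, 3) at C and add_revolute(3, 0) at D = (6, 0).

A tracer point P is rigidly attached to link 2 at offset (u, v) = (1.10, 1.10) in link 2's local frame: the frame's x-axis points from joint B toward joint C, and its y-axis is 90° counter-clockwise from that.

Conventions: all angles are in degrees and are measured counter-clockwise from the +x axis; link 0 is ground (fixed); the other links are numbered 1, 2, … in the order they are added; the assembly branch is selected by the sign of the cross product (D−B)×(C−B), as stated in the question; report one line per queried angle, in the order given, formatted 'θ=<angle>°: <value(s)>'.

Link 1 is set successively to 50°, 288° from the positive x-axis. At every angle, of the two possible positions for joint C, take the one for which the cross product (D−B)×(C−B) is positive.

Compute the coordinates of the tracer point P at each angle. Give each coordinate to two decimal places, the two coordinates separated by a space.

A=(0,0), D=(6.00,0)
θ=50°: B = A + 1.00·(cos50°, sin50°) = (0.6428, 0.7660)
θ=50°: |BD| = 5.4117
θ=50°: circle(B,9.00) ∩ circle(D,8.00): a=4.2765, h=7.9191
θ=50°:   candidates: C₊=(5.9972,8.0000) cross=42.856; C₋=(3.7553,-7.6786) cross=-42.856
θ=50°:   branch + wants cross > 0 → take C=(5.9972,8.0000) (cross=42.856)
θ=50°: ex = (C−B)/|BC| = (0.5949,0.8038); ey = (-0.8038,0.5949)
θ=50°: P = B + 1.10·ex + 1.10·ey = (0.4131,2.3046)
θ=288°: B = A + 1.00·(cos288°, sin288°) = (0.3090, -0.9511)
θ=288°: |BD| = 5.7699
θ=288°: circle(B,9.00) ∩ circle(D,8.00): a=4.3581, h=7.8744
θ=288°:   candidates: C₊=(3.3096,7.5340) cross=45.435; C₋=(5.9055,-7.9994) cross=-45.435
θ=288°:   branch + wants cross > 0 → take C=(3.3096,7.5340) (cross=45.435)
θ=288°: ex = (C−B)/|BC| = (0.3334,0.9428); ey = (-0.9428,0.3334)
θ=288°: P = B + 1.10·ex + 1.10·ey = (-0.3613,0.4527)

θ=50°: 0.41 2.30
θ=288°: -0.36 0.45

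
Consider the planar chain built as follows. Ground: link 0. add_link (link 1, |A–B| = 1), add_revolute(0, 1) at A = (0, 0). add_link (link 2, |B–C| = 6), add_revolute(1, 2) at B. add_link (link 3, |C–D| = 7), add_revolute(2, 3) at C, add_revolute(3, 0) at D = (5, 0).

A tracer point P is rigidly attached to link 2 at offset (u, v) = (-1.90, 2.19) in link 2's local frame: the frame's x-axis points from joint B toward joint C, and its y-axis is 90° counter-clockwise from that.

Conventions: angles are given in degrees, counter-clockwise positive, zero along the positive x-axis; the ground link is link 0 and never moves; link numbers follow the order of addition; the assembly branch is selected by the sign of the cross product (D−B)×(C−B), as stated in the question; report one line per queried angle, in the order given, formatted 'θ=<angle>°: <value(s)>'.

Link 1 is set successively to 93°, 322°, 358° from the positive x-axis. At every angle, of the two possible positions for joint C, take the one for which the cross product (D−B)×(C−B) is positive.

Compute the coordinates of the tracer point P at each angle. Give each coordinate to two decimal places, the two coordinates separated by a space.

A=(0,0), D=(5.00,0)
θ=93°: B = A + 1.00·(cos93°, sin93°) = (-0.0523, 0.9986)
θ=93°: |BD| = 5.1501
θ=93°: circle(B,6.00) ∩ circle(D,7.00): a=1.3129, h=5.8546
θ=93°:   candidates: C₊=(2.3709,6.4875) cross=30.152; C₋=(0.1004,-4.9994) cross=-30.152
θ=93°:   branch + wants cross > 0 → take C=(2.3709,6.4875) (cross=30.152)
θ=93°: ex = (C−B)/|BC| = (0.4039,0.9148); ey = (-0.9148,0.4039)
θ=93°: P = B + -1.90·ex + 2.19·ey = (-2.8231,0.1450)
θ=322°: B = A + 1.00·(cos322°, sin322°) = (0.7880, -0.6157)
θ=322°: |BD| = 4.2567
θ=322°: circle(B,6.00) ∩ circle(D,7.00): a=0.6014, h=5.9698
θ=322°:   candidates: C₊=(0.5197,5.3783) cross=25.412; C₋=(2.2465,-6.4357) cross=-25.412
θ=322°:   branch + wants cross > 0 → take C=(0.5197,5.3783) (cross=25.412)
θ=322°: ex = (C−B)/|BC| = (-0.0447,0.9990); ey = (-0.9990,-0.0447)
θ=322°: P = B + -1.90·ex + 2.19·ey = (-1.3148,-2.6117)
θ=358°: B = A + 1.00·(cos358°, sin358°) = (0.9994, -0.0349)
θ=358°: |BD| = 4.0008
θ=358°: circle(B,6.00) ∩ circle(D,7.00): a=0.3757, h=5.9882
θ=358°:   candidates: C₊=(1.3228,5.9564) cross=23.957; C₋=(1.4273,-6.0196) cross=-23.957
θ=358°:   branch + wants cross > 0 → take C=(1.3228,5.9564) (cross=23.957)
θ=358°: ex = (C−B)/|BC| = (0.0539,0.9985); ey = (-0.9985,0.0539)
θ=358°: P = B + -1.90·ex + 2.19·ey = (-1.2898,-1.8141)

θ=93°: -2.82 0.14
θ=322°: -1.31 -2.61
θ=358°: -1.29 -1.81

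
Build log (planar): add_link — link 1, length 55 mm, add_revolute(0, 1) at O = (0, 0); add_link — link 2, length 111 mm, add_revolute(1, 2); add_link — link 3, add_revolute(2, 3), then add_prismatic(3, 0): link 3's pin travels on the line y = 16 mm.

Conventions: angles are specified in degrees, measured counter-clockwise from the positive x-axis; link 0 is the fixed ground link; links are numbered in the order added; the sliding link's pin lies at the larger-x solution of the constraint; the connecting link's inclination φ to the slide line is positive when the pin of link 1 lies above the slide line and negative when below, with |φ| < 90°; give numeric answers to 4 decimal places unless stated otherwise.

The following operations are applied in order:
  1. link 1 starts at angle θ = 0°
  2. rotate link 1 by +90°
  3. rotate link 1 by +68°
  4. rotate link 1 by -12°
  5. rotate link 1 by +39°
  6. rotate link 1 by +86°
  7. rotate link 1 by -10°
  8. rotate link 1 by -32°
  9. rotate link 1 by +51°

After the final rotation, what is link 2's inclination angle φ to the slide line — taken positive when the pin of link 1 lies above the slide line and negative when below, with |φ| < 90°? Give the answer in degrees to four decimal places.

geometry: r = 55 mm, L = 111 mm, e = 16 mm; θ starts at 0°
rotate link 1 by +90°: θ ← 0° +90° = 90°
rotate link 1 by +68°: θ ← 90° +68° = 158°
rotate link 1 by -12°: θ ← 158° -12° = 146°
rotate link 1 by +39°: θ ← 146° +39° = 185°
rotate link 1 by +86°: θ ← 185° +86° = 271°
rotate link 1 by -10°: θ ← 271° -10° = 261°
rotate link 1 by -32°: θ ← 261° -32° = 229°
rotate link 1 by +51°: θ ← 229° +51° = 280°
h = r sin θ − e = -54.164426 − 16 = -70.164426
sin φ = h / L = -70.164426 / 111 = -0.63211195
φ = arcsin(-0.63211195) = -39.206111°

-39.2061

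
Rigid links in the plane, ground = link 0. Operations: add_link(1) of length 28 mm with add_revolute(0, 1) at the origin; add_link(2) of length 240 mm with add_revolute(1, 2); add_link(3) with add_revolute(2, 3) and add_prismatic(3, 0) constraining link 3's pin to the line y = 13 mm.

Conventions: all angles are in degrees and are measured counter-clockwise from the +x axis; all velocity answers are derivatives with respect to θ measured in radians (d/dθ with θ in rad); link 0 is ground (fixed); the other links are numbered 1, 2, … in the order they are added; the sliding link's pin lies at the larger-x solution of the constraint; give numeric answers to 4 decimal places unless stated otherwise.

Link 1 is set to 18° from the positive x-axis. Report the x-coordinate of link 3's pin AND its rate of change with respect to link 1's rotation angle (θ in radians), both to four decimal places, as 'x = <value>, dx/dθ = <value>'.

geometry: r = 28 mm, L = 240 mm, e = 13 mm
crank pin P = (r cos θ, r sin θ) = (26.629582, 8.652476)
h = r sin θ − e = 8.652476 − 13 = -4.347524
x = r cos θ + √(L² − h²) = 26.629582 + 239.960620 = 266.590202
dx/dθ = −r sin θ − h·r cos θ/√(L² − h²) (θ in radians; h = -4.347524) = -8.170010

x = 266.5902, dx/dθ = -8.1700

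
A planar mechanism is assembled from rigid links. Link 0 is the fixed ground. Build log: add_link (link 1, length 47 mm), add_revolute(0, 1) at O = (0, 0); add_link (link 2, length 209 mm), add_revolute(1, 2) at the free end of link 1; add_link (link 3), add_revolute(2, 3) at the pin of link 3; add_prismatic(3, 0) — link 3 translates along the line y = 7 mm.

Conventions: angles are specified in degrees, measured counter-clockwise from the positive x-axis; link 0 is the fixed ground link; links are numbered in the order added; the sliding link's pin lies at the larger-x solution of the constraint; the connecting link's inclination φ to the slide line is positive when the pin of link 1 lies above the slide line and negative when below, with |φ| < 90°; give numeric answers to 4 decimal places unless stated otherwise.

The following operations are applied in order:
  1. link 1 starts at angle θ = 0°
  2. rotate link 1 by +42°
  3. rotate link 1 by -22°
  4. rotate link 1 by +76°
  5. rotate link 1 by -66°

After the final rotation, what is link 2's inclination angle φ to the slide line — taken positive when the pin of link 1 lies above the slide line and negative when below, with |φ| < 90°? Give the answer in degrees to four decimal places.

geometry: r = 47 mm, L = 209 mm, e = 7 mm; θ starts at 0°
rotate link 1 by +42°: θ ← 0° +42° = 42°
rotate link 1 by -22°: θ ← 42° -22° = 20°
rotate link 1 by +76°: θ ← 20° +76° = 96°
rotate link 1 by -66°: θ ← 96° -66° = 30°
h = r sin θ − e = 23.500000 − 7 = 16.500000
sin φ = h / L = 16.500000 / 209 = 0.07894737
φ = arcsin(0.07894737) = 4.528063°

4.5281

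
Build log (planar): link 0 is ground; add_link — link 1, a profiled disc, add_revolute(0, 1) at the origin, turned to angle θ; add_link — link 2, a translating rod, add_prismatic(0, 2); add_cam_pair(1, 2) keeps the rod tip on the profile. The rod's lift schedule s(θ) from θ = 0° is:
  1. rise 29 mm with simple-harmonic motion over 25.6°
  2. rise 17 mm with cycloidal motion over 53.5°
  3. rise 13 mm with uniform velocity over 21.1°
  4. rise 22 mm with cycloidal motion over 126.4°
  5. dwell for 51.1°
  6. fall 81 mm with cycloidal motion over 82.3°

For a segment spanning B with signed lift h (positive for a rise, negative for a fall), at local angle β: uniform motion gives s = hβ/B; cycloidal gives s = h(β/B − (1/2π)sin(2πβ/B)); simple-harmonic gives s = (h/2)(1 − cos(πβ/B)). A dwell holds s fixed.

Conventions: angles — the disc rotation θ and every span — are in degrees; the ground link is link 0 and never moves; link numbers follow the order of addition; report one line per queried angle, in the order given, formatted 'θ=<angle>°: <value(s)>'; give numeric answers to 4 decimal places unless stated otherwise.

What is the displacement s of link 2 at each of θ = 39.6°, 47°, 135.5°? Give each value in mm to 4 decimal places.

seg 1 [0°–25.6°] simple-harmonic, h=29: full span → s += 29 → s = 29.0000
seg 2 [25.6°–79.1°] cycloidal, h=17: θ=39.6° here. β=14, B=53.5. 17·(0.2617 − sin(2π·0.2617)/(2π)) = 1.7502 → s = 30.7502
seg 2 [25.6°–79.1°] cycloidal, h=17: θ=47° here. β=21.4, B=53.5. 17·(0.4000 − sin(2π·0.4000)/(2π)) = 5.2097 → s = 34.2097
seg 2 [25.6°–79.1°] cycloidal, h=17: full span → s += 17 → s = 46.0000
seg 3 [79.1°–100.2°] uniform, h=13: full span → s += 13 → s = 59.0000
seg 4 [100.2°–226.6°] cycloidal, h=22: θ=135.5° here. β=35.3, B=126.4. 22·(0.2793 − sin(2π·0.2793)/(2π)) = 2.7016 → s = 61.7016

θ=39.6°: 30.7502
θ=47°: 34.2097
θ=135.5°: 61.7016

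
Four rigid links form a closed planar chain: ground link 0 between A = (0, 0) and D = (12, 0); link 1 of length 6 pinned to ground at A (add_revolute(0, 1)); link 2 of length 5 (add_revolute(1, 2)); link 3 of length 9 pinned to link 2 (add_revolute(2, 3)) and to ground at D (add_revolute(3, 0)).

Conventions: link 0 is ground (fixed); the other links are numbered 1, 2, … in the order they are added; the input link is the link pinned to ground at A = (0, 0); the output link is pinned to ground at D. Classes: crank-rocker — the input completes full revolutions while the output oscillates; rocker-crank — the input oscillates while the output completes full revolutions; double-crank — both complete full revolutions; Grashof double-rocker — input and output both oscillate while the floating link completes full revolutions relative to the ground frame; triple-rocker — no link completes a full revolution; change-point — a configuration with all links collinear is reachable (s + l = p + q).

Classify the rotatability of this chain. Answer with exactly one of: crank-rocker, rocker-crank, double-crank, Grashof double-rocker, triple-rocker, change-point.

lengths: ground=12, input=6, coupler=5, output=9
sorted: s=5 (shortest), l=12 (longest), p+q=15
s + l = 17 vs p + q = 15
s + l > p + q → non-Grashof → no link fully rotates → triple-rocker

triple-rocker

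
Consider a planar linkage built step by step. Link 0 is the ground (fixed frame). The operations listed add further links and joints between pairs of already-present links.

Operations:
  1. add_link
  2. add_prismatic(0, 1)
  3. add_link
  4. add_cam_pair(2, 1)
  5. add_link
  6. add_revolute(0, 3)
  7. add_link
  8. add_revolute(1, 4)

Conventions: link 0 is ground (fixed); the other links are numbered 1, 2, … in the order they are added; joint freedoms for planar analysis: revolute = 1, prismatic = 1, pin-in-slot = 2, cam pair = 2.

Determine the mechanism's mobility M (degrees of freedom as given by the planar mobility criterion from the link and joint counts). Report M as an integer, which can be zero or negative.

L=1 J1=0 J2=0
add link → L=2 J1=0 J2=0
P@0,1 dof=1 J1 → L=2 J1=1 J2=0
add link → L=3 J1=1 J2=0
C@2,1 dof=2 J2 → L=3 J1=1 J2=1
add link → L=4 J1=1 J2=1
R@0,3 dof=1 J1 → L=4 J1=2 J2=1
add link → L=5 J1=2 J2=1
R@1,4 dof=1 J1 → L=5 J1=3 J2=1
M=3(L−1)−2J1−J2=3·4−2·3−1=5

M = 5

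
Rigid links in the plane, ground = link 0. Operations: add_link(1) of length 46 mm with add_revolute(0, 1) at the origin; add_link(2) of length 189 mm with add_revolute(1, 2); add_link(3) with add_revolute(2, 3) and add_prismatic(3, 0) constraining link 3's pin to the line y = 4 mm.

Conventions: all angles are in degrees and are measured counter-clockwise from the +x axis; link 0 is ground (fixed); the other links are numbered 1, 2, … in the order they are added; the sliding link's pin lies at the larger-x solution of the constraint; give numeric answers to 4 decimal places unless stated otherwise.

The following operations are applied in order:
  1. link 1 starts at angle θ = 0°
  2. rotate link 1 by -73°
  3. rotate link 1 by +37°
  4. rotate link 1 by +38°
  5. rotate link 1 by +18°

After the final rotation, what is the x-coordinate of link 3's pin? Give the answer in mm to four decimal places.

geometry: r = 46 mm, L = 189 mm, e = 4 mm; θ starts at 0°
rotate link 1 by -73°: θ ← 0° -73° = -73°
rotate link 1 by +37°: θ ← -73° +37° = -36°
rotate link 1 by +38°: θ ← -36° +38° = 2°
rotate link 1 by +18°: θ ← 2° +18° = 20°
crank pin P = (r cos θ, r sin θ) = (43.225861, 15.732927)
h = r sin θ − e = 15.732927 − 4 = 11.732927
x = r cos θ + √(L² − h²) = 43.225861 + 188.635464 = 231.861325

231.8613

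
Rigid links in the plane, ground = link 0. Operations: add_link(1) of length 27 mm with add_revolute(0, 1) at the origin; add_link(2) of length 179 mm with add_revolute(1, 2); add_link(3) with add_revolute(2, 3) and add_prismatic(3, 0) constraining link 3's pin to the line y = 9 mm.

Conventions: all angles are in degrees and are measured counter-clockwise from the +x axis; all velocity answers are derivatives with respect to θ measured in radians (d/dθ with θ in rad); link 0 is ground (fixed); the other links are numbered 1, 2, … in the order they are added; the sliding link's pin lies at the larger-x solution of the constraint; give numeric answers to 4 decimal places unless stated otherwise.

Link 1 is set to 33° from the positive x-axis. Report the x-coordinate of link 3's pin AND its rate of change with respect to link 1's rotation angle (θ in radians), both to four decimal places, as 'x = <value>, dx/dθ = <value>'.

geometry: r = 27 mm, L = 179 mm, e = 9 mm
crank pin P = (r cos θ, r sin θ) = (22.644105, 14.705254)
h = r sin θ − e = 14.705254 − 9 = 5.705254
x = r cos θ + √(L² − h²) = 22.644105 + 178.909055 = 201.553161
dx/dθ = −r sin θ − h·r cos θ/√(L² − h²) (θ in radians; h = 5.705254) = -15.427355

x = 201.5532, dx/dθ = -15.4274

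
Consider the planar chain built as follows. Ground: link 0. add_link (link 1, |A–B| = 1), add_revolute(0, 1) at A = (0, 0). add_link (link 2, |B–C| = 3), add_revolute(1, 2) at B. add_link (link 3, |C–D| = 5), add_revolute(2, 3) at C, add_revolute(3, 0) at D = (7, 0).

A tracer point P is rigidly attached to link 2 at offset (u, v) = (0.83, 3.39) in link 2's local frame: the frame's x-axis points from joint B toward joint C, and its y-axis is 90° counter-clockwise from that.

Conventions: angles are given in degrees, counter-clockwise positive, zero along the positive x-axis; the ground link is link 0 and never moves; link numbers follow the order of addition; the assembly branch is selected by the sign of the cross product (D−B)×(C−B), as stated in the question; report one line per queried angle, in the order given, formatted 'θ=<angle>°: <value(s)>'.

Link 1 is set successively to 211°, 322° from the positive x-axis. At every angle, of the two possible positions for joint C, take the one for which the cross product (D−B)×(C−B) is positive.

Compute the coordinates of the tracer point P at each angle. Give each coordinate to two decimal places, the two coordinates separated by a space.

A=(0,0), D=(7.00,0)
θ=211°: B = A + 1.00·(cos211°, sin211°) = (-0.8572, -0.5150)
θ=211°: |BD| = 7.8740
θ=211°: circle(B,3.00) ∩ circle(D,5.00): a=2.9210, h=0.6839
θ=211°:   candidates: C₊=(2.0129,0.3584) cross=5.385; C₋=(2.1023,-1.0064) cross=-5.385
θ=211°:   branch + wants cross > 0 → take C=(2.0129,0.3584) (cross=5.385)
θ=211°: ex = (C−B)/|BC| = (0.9567,0.2912); ey = (-0.2912,0.9567)
θ=211°: P = B + 0.83·ex + 3.39·ey = (-1.0501,2.9698)
θ=322°: B = A + 1.00·(cos322°, sin322°) = (0.7880, -0.6157)
θ=322°: |BD| = 6.2424
θ=322°: circle(B,3.00) ∩ circle(D,5.00): a=1.8397, h=2.3697
θ=322°:   candidates: C₊=(2.3850,1.9240) cross=14.793; C₋=(2.8524,-2.7924) cross=-14.793
θ=322°:   branch + wants cross > 0 → take C=(2.3850,1.9240) (cross=14.793)
θ=322°: ex = (C−B)/|BC| = (0.5323,0.8465); ey = (-0.8465,0.5323)
θ=322°: P = B + 0.83·ex + 3.39·ey = (-1.6399,1.8915)

θ=211°: -1.05 2.97
θ=322°: -1.64 1.89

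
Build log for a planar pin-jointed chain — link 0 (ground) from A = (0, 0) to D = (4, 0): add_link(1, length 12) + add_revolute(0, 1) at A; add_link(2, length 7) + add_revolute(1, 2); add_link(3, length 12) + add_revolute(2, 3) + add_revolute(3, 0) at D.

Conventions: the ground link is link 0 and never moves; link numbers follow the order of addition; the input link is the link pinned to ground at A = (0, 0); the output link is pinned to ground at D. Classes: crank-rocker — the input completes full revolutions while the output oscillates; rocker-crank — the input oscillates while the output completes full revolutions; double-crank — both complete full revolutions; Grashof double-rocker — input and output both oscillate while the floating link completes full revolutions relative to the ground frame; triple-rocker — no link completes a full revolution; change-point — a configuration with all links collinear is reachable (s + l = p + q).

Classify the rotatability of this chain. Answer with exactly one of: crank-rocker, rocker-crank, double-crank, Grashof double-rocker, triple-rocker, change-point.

lengths: ground=4, input=12, coupler=7, output=12
sorted: s=4 (shortest), l=12 (longest), p+q=19
s + l = 16 vs p + q = 19
s + l < p + q (Grashof) with shortest = ground link → double-crank

double-crank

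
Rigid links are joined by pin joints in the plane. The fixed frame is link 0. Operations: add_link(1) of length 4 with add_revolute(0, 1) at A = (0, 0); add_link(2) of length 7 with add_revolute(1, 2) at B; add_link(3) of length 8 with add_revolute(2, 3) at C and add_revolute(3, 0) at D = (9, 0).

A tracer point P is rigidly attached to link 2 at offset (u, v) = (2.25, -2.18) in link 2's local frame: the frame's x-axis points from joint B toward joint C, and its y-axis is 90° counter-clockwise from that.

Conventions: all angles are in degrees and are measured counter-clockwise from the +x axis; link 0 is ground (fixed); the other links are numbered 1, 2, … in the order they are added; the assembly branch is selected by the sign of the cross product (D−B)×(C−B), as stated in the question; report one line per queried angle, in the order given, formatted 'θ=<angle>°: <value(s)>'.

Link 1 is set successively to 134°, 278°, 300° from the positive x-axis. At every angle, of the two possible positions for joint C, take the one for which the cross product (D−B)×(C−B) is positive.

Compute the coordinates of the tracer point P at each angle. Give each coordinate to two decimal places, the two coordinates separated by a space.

A=(0,0), D=(9.00,0)
θ=134°: B = A + 4.00·(cos134°, sin134°) = (-2.7786, 2.8774)
θ=134°: |BD| = 12.1250
θ=134°: circle(B,7.00) ∩ circle(D,8.00): a=5.4439, h=4.4004
θ=134°:   candidates: C₊=(3.5540,5.8602) cross=53.355; C₋=(1.4655,-2.6892) cross=-53.355
θ=134°:   branch + wants cross > 0 → take C=(3.5540,5.8602) (cross=53.355)
θ=134°: ex = (C−B)/|BC| = (0.9047,0.4261); ey = (-0.4261,0.9047)
θ=134°: P = B + 2.25·ex + -2.18·ey = (0.1858,1.8639)
θ=278°: B = A + 4.00·(cos278°, sin278°) = (0.5567, -3.9611)
θ=278°: |BD| = 9.3263
θ=278°: circle(B,7.00) ∩ circle(D,8.00): a=3.8590, h=5.8402
θ=278°:   candidates: C₊=(1.5698,2.9652) cross=54.468; C₋=(6.5308,-7.6094) cross=-54.468
θ=278°:   branch + wants cross > 0 → take C=(1.5698,2.9652) (cross=54.468)
θ=278°: ex = (C−B)/|BC| = (0.1447,0.9895); ey = (-0.9895,0.1447)
θ=278°: P = B + 2.25·ex + -2.18·ey = (3.0394,-2.0503)
θ=300°: B = A + 4.00·(cos300°, sin300°) = (2.0000, -3.4641)
θ=300°: |BD| = 7.8102
θ=300°: circle(B,7.00) ∩ circle(D,8.00): a=2.9448, h=6.3504
θ=300°:   candidates: C₊=(1.8227,3.5337) cross=49.598; C₋=(7.4560,-7.8496) cross=-49.598
θ=300°:   branch + wants cross > 0 → take C=(1.8227,3.5337) (cross=49.598)
θ=300°: ex = (C−B)/|BC| = (-0.0253,0.9997); ey = (-0.9997,-0.0253)
θ=300°: P = B + 2.25·ex + -2.18·ey = (4.1223,-1.1596)

θ=134°: 0.19 1.86
θ=278°: 3.04 -2.05
θ=300°: 4.12 -1.16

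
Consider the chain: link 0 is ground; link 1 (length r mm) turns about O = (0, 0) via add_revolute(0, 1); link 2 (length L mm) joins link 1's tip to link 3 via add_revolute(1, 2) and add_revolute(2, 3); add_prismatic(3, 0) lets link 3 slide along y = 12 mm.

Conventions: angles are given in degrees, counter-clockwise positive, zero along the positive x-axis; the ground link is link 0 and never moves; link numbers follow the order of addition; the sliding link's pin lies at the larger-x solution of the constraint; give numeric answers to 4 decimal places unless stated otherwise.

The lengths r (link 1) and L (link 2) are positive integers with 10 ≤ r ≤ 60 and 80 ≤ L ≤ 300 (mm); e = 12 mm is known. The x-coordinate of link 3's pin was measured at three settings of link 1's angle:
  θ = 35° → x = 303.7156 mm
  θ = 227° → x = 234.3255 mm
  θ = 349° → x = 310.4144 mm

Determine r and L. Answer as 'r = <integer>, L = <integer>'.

constraint per measurement: (x − r cos θ)² + (r sin θ − e)² = L²
subtracting the θ₁ and θ₂ equations cancels the r² and L² terms:
r = (x₁² − x₂²) / (2[(x₁cos θ₁ + e sin θ₁) − (x₂cos θ₂ + e sin θ₂)]) = 44.0000 → r = 44
L² = (x₁ − r cos θ₁)² + (r sin θ₁ − e)² = 71824.0146 → L = 268.0000 → L = 268
check at θ₃=349°: x = 310.4144 (printed 310.4144) ✓

r = 44, L = 268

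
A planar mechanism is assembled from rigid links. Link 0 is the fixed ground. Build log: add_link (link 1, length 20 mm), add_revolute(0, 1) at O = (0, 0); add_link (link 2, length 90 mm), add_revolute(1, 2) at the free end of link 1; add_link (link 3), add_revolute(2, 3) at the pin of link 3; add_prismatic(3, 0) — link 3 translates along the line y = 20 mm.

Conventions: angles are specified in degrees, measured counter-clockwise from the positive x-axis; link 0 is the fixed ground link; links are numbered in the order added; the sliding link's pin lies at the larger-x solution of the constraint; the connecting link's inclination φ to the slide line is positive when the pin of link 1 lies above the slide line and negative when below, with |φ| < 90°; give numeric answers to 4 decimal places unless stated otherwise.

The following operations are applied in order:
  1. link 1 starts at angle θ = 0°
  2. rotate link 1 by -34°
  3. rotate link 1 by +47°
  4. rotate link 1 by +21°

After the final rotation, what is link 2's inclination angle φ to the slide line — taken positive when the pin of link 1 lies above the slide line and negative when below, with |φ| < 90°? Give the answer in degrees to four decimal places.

geometry: r = 20 mm, L = 90 mm, e = 20 mm; θ starts at 0°
rotate link 1 by -34°: θ ← 0° -34° = -34°
rotate link 1 by +47°: θ ← -34° +47° = 13°
rotate link 1 by +21°: θ ← 13° +21° = 34°
h = r sin θ − e = 11.183858 − 20 = -8.816142
sin φ = h / L = -8.816142 / 90 = -0.09795713
φ = arcsin(-0.09795713) = -5.621545°

-5.6215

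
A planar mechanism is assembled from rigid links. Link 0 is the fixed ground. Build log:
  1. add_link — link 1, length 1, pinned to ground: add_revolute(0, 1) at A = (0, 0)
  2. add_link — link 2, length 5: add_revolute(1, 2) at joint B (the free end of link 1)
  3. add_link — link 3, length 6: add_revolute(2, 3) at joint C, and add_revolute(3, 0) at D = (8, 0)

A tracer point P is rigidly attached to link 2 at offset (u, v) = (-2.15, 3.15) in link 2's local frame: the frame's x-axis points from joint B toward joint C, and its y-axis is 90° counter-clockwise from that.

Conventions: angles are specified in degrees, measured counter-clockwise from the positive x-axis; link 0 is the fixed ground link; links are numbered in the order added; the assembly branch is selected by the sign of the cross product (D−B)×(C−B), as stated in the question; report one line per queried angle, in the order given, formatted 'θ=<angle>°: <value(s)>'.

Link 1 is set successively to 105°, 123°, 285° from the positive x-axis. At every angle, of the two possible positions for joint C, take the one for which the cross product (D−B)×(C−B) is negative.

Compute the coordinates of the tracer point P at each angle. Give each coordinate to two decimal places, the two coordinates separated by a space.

A=(0,0), D=(8.00,0)
θ=105°: B = A + 1.00·(cos105°, sin105°) = (-0.2588, 0.9659)
θ=105°: |BD| = 8.3151
θ=105°: circle(B,5.00) ∩ circle(D,6.00): a=3.4961, h=3.5745
θ=105°:   candidates: C₊=(3.6289,4.1101) cross=29.723; C₋=(2.7984,-2.9905) cross=-29.723
θ=105°:   branch - wants cross < 0 → take C=(2.7984,-2.9905) (cross=-29.723)
θ=105°: ex = (C−B)/|BC| = (0.6114,-0.7913); ey = (0.7913,0.6114)
θ=105°: P = B + -2.15·ex + 3.15·ey = (0.9191,4.5932)
θ=123°: B = A + 1.00·(cos123°, sin123°) = (-0.5446, 0.8387)
θ=123°: |BD| = 8.5857
θ=123°: circle(B,5.00) ∩ circle(D,6.00): a=3.6522, h=3.4148
θ=123°:   candidates: C₊=(3.4237,3.8804) cross=29.319; C₋=(2.7566,-2.9166) cross=-29.319
θ=123°:   branch - wants cross < 0 → take C=(2.7566,-2.9166) (cross=-29.319)
θ=123°: ex = (C−B)/|BC| = (0.6602,-0.7511); ey = (0.7511,0.6602)
θ=123°: P = B + -2.15·ex + 3.15·ey = (0.4017,4.5332)
θ=285°: B = A + 1.00·(cos285°, sin285°) = (0.2588, -0.9659)
θ=285°: |BD| = 7.8012
θ=285°: circle(B,5.00) ∩ circle(D,6.00): a=3.1956, h=3.8455
θ=285°:   candidates: C₊=(2.9537,3.2457) cross=30.000; C₋=(3.9060,-4.3862) cross=-30.000
θ=285°:   branch - wants cross < 0 → take C=(3.9060,-4.3862) (cross=-30.000)
θ=285°: ex = (C−B)/|BC| = (0.7294,-0.6841); ey = (0.6841,0.7294)
θ=285°: P = B + -2.15·ex + 3.15·ey = (0.8453,2.8025)

θ=105°: 0.92 4.59
θ=123°: 0.40 4.53
θ=285°: 0.85 2.80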